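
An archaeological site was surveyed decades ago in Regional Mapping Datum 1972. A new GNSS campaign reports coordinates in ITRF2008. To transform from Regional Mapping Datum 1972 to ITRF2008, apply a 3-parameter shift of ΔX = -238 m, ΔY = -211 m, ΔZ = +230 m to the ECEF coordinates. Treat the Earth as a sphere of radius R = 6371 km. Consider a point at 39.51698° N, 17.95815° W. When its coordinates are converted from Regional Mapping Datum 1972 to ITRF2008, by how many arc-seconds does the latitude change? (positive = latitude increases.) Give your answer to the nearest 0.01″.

Δφ = 9.07″

sin φ = 0.636307, cos φ = 0.771436, sin λ = -0.308322, cos λ = 0.951282.
North component: ΔN = −sin φ cos λ·ΔX − sin φ sin λ·ΔY + cos φ·ΔZ = −(0.636307)(0.951282)(-238) − (0.636307)(-0.308322)(-211) + (0.771436)(230) = 280.10 m.
1° of latitude spans πR/180 = 111195 m, so Δφ = 280.10 / 111195 × 3600 = 9.068″.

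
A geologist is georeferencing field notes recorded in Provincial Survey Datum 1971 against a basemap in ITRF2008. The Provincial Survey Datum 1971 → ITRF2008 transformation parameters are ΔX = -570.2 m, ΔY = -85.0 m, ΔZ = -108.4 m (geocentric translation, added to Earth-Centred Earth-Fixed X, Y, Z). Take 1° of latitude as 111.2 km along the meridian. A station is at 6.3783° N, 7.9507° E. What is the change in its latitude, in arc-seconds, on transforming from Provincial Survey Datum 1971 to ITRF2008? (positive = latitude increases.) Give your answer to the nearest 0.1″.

Δφ = -1.4″

sin φ = 0.111093, cos φ = 0.993810, sin λ = 0.138321, cos λ = 0.990387.
North component: ΔN = −sin φ cos λ·ΔX − sin φ sin λ·ΔY + cos φ·ΔZ = −(0.111093)(0.990387)(-570.2) − (0.111093)(0.138321)(-85.0) + (0.993810)(-108.4) = -43.69 m.
1° of latitude spans 111200 m, so Δφ = -43.69 / 111200 × 3600 = -1.414″.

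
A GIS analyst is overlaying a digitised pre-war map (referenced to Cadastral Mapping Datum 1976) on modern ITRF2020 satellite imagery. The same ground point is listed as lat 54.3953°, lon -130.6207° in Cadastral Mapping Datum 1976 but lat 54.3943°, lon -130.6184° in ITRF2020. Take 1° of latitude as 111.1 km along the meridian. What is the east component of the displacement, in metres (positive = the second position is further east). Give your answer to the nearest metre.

Δφ = 54.3943° − 54.3953° = -0.0010°; Δλ = -130.6184° − -130.6207° = +0.0023°.
ΔN = Δφ × 111100 = -111.1 m; ΔE = Δλ × 111100 × cos(54.3953°) = +0.0023 × 111100 × 0.582190 = 148.8 m.

ΔE = 149 m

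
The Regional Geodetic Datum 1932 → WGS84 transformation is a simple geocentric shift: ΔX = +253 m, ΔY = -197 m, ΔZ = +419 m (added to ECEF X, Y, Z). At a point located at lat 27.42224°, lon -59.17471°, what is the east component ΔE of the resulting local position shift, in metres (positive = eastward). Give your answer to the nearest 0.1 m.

The local east axis at (φ, λ) is (−sin λ, cos λ, 0), so ΔE = −sin(-59.17471°)·253 + cos(-59.17471°)·(-197) = 116.31 m.

ΔE = 116.3 m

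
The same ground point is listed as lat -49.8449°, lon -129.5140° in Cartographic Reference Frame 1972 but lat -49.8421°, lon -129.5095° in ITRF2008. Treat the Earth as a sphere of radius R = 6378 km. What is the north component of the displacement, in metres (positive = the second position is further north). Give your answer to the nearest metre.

ΔN = 312 m

Δφ = -49.8421° − -49.8449° = +0.0028°; Δλ = -129.5095° − -129.5140° = +0.0045°.
1° along a meridian = πR/180 = 111317 m.
ΔN = Δφ × 111317 = 311.7 m; ΔE = Δλ × 111317 × cos(-49.8449°) = +0.0045 × 111317 × 0.644859 = 323.0 m.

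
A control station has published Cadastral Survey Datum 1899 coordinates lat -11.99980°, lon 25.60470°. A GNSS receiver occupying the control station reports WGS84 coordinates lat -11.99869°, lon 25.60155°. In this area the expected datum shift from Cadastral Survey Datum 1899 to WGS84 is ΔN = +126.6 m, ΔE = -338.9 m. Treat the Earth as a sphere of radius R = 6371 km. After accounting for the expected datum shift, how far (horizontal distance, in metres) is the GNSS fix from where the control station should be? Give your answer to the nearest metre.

5 m

Observed coordinate differences: Δφ = +0.00111°, Δλ = -0.00315°.
Converting to metres (1° lat = 111195 m, cos φ = 0.978148): observed ΔN = 123.4 m, observed ΔE = -342.6 m.
Subtracting the expected shift leaves a residual of 123.4 − (126.6) = -3.2 m north and -342.6 − (-338.9) = -3.7 m east.
Residual distance = √((-3.2)² + (-3.7)²) = 4.9 m.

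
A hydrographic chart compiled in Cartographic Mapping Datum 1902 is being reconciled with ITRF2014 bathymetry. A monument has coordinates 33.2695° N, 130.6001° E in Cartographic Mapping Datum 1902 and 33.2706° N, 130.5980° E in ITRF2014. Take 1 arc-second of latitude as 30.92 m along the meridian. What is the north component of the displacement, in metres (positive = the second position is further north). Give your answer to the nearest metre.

ΔN = 122 m

Δφ = 33.2706° − 33.2695° = +0.0011°; Δλ = 130.5980° − 130.6001° = -0.0021°.
1° of latitude = 3600 × 30.92 = 111312 m.
ΔN = Δφ × 111312 = 122.4 m; ΔE = Δλ × 111312 × cos(33.2695°) = -0.0021 × 111312 × 0.836100 = -195.4 m.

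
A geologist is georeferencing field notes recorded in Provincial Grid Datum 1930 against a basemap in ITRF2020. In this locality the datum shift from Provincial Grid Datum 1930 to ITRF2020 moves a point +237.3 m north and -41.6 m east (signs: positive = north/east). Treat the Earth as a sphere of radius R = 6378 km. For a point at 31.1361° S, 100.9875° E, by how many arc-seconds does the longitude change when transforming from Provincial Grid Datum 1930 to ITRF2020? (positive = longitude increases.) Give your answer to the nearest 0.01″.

Δλ = -1.57″

At latitude -31.1361°, cos φ = 0.855941.
One radian of longitude at latitude φ spans R cos φ, so Δλ = ΔE / (R cos φ) = -41.6 / (6378000 × 0.855941) = -7.6202e-06 rad = -1.572″.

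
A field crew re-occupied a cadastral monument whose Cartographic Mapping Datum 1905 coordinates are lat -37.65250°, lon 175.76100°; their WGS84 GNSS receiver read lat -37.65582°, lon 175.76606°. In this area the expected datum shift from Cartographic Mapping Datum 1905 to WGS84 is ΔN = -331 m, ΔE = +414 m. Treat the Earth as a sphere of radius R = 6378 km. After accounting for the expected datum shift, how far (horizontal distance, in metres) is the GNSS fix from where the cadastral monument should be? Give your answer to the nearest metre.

Observed coordinate differences: Δφ = -0.00332°, Δλ = +0.00506°.
Converting to metres (1° lat = 111317 m, cos φ = 0.791730): observed ΔN = -369.6 m, observed ΔE = 446.0 m.
Subtracting the expected shift leaves a residual of -369.6 − (-331) = -38.6 m north and 446.0 − (414) = 32.0 m east.
Residual distance = √((-38.6)² + 32.0²) = 50.1 m.

50 m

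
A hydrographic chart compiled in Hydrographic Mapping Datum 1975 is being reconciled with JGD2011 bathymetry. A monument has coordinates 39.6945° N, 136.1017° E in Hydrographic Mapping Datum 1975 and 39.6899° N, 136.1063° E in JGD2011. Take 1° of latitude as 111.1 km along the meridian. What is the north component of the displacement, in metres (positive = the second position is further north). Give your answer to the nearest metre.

Δφ = 39.6899° − 39.6945° = -0.0046°; Δλ = 136.1063° − 136.1017° = +0.0046°.
ΔN = Δφ × 111100 = -511.1 m; ΔE = Δλ × 111100 × cos(39.6945°) = +0.0046 × 111100 × 0.769461 = 393.2 m.

ΔN = -511 m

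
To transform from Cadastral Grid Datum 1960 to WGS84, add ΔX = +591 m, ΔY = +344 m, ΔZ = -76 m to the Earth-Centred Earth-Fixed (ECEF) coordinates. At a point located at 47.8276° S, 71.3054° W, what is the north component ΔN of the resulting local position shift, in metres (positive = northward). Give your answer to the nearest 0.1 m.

ΔN = -152.1 m

At φ = -47.8276°, λ = -71.3054°: sin φ = -0.741128, cos φ = 0.671364, sin λ = -0.947240, cos λ = 0.320524.
ΔN = −sin φ cos λ·ΔX − sin φ sin λ·ΔY + cos φ·ΔZ = −(-0.741128)(0.320524)(591) − (-0.741128)(-0.947240)(344) + (0.671364)(-76) = -152.13 m.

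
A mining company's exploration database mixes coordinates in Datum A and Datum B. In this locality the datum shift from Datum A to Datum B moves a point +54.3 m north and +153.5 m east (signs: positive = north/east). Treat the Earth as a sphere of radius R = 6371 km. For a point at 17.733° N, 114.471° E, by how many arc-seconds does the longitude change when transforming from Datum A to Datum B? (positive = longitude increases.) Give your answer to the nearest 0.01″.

At latitude 17.733°, cos φ = 0.952486.
One radian of longitude at latitude φ spans R cos φ, so Δλ = ΔE / (R cos φ) = 153.5 / (6371000 × 0.952486) = 2.5295e-05 rad = 5.218″.

Δλ = 5.22″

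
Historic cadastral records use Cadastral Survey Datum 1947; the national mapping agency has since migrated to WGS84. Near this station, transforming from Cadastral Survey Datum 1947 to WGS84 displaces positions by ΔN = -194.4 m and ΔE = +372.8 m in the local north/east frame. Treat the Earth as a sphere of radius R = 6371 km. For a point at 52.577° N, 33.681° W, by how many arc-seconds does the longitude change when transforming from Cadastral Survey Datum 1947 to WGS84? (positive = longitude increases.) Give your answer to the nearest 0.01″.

At latitude 52.577°, cos φ = 0.607695.
One radian of longitude at latitude φ spans R cos φ, so Δλ = ΔE / (R cos φ) = 372.8 / (6371000 × 0.607695) = 9.6290e-05 rad = 19.861″.

Δλ = 19.86″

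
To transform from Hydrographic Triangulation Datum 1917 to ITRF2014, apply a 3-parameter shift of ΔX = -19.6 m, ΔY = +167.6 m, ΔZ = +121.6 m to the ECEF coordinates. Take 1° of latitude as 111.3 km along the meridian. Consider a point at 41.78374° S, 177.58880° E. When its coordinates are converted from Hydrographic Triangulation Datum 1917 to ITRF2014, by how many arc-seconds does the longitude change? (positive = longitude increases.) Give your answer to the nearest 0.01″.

sin φ = -0.666321, cos φ = 0.745665, sin λ = 0.042071, cos λ = -0.999115.
East component: ΔE = −sin λ·ΔX + cos λ·ΔY = −(0.042071)(-19.6) + (-0.999115)(167.6) = -166.63 m.
1° of latitude spans 111300 m; at latitude φ, 1° of longitude spans that × cos φ = 82992.5 m, so Δλ = -166.63 / 82992.5 × 3600 = -7.228″.

Δλ = -7.23″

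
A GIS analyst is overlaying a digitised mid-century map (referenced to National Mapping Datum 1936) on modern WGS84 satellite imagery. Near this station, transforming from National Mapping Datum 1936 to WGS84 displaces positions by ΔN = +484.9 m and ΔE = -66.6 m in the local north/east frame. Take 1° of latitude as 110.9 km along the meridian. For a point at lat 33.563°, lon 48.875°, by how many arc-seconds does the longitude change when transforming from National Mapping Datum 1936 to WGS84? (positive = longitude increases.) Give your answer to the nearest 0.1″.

At latitude 33.563°, cos φ = 0.833278.
1° of longitude at this latitude = 110.9 × cos φ = 92.41 km, so Δλ = -66.6 / 92410.6 = -0.0007207° = -2.595″.

Δλ = -2.6″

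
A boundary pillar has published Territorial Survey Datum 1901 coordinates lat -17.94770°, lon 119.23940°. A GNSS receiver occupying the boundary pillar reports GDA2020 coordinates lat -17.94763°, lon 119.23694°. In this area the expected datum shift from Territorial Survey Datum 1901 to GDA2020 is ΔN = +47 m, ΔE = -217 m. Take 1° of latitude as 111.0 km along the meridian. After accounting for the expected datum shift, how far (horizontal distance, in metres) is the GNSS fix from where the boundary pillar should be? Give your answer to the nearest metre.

58 m

Observed coordinate differences: Δφ = +0.00007°, Δλ = -0.00246°.
Converting to metres (1° lat = 111000 m, cos φ = 0.951338): observed ΔN = 7.8 m, observed ΔE = -259.8 m.
Subtracting the expected shift leaves a residual of 7.8 − (47) = -39.2 m north and -259.8 − (-217) = -42.8 m east.
Residual distance = √((-39.2)² + (-42.8)²) = 58.0 m.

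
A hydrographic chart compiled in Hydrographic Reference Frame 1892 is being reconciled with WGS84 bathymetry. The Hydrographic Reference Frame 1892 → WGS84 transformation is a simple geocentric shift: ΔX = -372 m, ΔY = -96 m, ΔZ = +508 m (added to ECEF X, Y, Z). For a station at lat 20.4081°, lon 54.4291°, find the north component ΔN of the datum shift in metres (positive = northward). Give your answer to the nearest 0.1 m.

The local north axis is (−sin φ cos λ, −sin φ sin λ, cos φ), giving ΔN = 75.458 + 27.229 + 476.114 = 578.80 m.

ΔN = 578.8 m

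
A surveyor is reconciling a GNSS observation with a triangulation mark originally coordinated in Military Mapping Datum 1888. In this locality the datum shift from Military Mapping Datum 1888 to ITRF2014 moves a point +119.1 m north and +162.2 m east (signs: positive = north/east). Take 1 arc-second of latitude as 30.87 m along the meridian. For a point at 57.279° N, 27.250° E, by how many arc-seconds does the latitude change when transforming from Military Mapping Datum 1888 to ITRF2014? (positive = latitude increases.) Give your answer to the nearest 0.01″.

Δφ = 3.86″

1″ of latitude = 30.87 m, so Δφ = 119.1 / 30.87 = 3.858″.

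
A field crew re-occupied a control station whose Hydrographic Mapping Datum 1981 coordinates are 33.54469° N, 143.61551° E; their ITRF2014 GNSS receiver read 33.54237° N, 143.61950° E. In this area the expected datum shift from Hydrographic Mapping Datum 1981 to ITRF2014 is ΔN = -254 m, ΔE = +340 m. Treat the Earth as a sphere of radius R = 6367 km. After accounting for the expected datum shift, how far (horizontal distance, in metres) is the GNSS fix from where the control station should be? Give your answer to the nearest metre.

30 m

Observed coordinate differences: Δφ = -0.00232°, Δλ = +0.00399°.
Converting to metres (1° lat = 111125 m, cos φ = 0.833455): observed ΔN = -257.8 m, observed ΔE = 369.5 m.
Subtracting the expected shift leaves a residual of -257.8 − (-254) = -3.8 m north and 369.5 − (340) = 29.5 m east.
Residual distance = √((-3.8)² + 29.5²) = 29.8 m.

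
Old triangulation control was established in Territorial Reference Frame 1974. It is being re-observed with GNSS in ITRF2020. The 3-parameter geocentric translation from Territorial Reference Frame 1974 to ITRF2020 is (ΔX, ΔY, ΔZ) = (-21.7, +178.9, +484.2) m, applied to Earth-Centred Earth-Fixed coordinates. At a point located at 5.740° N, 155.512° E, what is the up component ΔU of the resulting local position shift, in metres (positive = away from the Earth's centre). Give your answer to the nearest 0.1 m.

The local up (radial) axis is (cos φ cos λ, cos φ sin λ, sin φ), giving ΔU = 19.649 + 73.783 + 48.427 = 141.86 m.

ΔU = 141.9 m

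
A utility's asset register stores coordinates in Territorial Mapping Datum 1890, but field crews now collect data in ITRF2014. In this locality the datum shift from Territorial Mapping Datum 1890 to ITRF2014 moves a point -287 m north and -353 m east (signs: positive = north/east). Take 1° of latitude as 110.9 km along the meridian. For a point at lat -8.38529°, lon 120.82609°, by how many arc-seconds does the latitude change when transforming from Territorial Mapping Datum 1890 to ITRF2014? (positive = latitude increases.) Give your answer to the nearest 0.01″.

1° of latitude = 110.9 km, so Δφ = -287.0 / 110900 = -0.0025879° = -9.317″.

Δφ = -9.32″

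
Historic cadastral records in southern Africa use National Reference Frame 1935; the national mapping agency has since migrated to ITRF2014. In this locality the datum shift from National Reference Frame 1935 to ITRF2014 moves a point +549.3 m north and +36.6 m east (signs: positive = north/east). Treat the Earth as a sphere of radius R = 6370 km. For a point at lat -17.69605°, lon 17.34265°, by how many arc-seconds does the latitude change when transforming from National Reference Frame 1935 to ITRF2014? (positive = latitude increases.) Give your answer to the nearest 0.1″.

On a sphere of radius R, 1 rad of latitude = R, so Δφ = ΔN / R = 549.3 / 6370000 = 8.6232e-05 rad = 17.787″.

Δφ = 17.8″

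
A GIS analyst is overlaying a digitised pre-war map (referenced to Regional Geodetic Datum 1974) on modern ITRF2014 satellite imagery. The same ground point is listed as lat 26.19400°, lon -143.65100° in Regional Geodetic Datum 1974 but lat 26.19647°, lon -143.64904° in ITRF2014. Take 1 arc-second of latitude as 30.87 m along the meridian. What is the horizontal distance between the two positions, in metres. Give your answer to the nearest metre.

337 m

Δφ = 26.19647° − 26.19400° = +0.00247°; Δλ = -143.64904° − -143.65100° = +0.00196°.
1° of latitude = 3600 × 30.87 = 111132 m.
ΔN = Δφ × 111132 = 274.5 m; ΔE = Δλ × 111132 × cos(26.19400°) = +0.00196 × 111132 × 0.897305 = 195.4 m.
Distance = √(ΔE² + ΔN²) = √(195.4² + 274.5²) = 337.0 m.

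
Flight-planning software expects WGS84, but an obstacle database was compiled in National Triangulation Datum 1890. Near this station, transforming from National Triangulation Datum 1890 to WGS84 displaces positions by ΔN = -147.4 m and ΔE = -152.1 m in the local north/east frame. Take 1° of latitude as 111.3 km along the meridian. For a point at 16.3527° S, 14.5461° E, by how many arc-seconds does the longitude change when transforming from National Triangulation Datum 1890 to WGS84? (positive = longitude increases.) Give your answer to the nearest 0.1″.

Δλ = -5.1″

At latitude -16.3527°, cos φ = 0.959547.
1° of longitude at this latitude = 111.3 × cos φ = 106.80 km, so Δλ = -152.1 / 106797.6 = -0.0014242° = -5.127″.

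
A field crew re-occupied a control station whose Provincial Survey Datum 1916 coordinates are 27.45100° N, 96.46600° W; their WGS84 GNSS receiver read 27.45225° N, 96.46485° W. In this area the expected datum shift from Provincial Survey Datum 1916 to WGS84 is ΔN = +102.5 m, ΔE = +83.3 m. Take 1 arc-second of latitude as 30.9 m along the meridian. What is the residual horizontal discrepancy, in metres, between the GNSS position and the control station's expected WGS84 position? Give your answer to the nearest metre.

47 m

Observed coordinate differences: Δφ = +0.00125°, Δλ = +0.00115°.
Converting to metres (1° lat = 111240 m, cos φ = 0.887405): observed ΔN = 139.0 m, observed ΔE = 113.5 m.
Subtracting the expected shift leaves a residual of 139.0 − (102.5) = 36.5 m north and 113.5 − (83.3) = 30.2 m east.
Residual distance = √(36.5² + 30.2²) = 47.4 m.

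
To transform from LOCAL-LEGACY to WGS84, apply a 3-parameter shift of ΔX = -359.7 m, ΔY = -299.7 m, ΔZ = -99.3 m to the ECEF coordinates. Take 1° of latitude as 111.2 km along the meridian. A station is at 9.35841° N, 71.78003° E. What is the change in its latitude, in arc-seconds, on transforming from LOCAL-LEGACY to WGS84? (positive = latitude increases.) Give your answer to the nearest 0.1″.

sin φ = 0.162610, cos φ = 0.986690, sin λ = 0.949863, cos λ = 0.312666.
North component: ΔN = −sin φ cos λ·ΔX − sin φ sin λ·ΔY + cos φ·ΔZ = −(0.162610)(0.312666)(-359.7) − (0.162610)(0.949863)(-299.7) + (0.986690)(-99.3) = -33.40 m.
1° of latitude spans 111200 m, so Δφ = -33.40 / 111200 × 3600 = -1.081″.

Δφ = -1.1″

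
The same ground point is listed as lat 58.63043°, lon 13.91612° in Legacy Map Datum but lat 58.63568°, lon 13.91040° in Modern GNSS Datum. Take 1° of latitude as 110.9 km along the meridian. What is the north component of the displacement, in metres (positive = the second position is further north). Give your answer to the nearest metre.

ΔN = 582 m

Δφ = 58.63568° − 58.63043° = +0.00525°; Δλ = 13.91040° − 13.91612° = -0.00572°.
ΔN = Δφ × 110900 = 582.2 m; ΔE = Δλ × 110900 × cos(58.63043°) = -0.00572 × 110900 × 0.520556 = -330.2 m.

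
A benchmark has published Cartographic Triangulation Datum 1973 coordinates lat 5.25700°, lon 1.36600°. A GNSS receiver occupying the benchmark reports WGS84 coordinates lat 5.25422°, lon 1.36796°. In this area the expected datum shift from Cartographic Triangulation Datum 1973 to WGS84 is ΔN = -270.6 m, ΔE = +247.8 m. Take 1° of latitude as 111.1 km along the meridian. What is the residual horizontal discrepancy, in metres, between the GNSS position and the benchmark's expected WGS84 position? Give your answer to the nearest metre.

Observed coordinate differences: Δφ = -0.00278°, Δλ = +0.00196°.
Converting to metres (1° lat = 111100 m, cos φ = 0.995794): observed ΔN = -308.9 m, observed ΔE = 216.8 m.
Subtracting the expected shift leaves a residual of -308.9 − (-270.6) = -38.3 m north and 216.8 − (247.8) = -31.0 m east.
Residual distance = √((-38.3)² + (-31.0)²) = 49.2 m.

49 m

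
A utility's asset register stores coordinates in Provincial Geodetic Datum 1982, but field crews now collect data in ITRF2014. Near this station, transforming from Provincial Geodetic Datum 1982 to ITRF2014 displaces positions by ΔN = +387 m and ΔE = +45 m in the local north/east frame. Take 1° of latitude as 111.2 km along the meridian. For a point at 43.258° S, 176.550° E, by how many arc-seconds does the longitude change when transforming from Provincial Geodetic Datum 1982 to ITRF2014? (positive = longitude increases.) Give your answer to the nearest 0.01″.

At latitude -43.258°, cos φ = 0.728275.
1° of longitude at this latitude = 111.2 × cos φ = 80.98 km, so Δλ = 45.0 / 80984.2 = 0.0005557° = 2.000″.

Δλ = 2.00″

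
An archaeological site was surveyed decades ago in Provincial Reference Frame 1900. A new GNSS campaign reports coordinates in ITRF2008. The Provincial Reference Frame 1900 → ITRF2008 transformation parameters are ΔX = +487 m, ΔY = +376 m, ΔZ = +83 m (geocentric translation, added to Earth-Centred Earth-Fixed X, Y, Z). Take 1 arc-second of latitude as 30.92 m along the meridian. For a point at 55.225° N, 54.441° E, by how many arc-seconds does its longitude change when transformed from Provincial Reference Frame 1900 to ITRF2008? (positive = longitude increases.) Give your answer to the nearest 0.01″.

Δλ = -10.07″

sin φ = 0.821398, cos φ = 0.570355, sin λ = 0.813517, cos λ = 0.581541.
East component: ΔE = −sin λ·ΔX + cos λ·ΔY = −(0.813517)(487) + (0.581541)(376) = -177.52 m.
1° of latitude spans 3600 × 30.92 = 111312 m; at latitude φ, 1° of longitude spans that × cos φ = 63487.4 m, so Δλ = -177.52 / 63487.4 × 3600 = -10.066″.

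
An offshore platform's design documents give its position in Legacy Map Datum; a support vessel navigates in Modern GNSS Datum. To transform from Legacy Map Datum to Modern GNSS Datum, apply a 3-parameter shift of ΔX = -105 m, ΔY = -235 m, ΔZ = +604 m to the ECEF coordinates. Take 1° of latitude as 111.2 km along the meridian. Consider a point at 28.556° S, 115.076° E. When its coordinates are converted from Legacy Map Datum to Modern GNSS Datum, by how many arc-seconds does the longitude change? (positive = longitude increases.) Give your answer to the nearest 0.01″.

Δλ = 7.18″

sin φ = -0.478017, cos φ = 0.878350, sin λ = 0.905746, cos λ = -0.423820.
East component: ΔE = −sin λ·ΔX + cos λ·ΔY = −(0.905746)(-105) + (-0.423820)(-235) = 194.70 m.
1° of latitude spans 111200 m; at latitude φ, 1° of longitude spans that × cos φ = 97672.6 m, so Δλ = 194.70 / 97672.6 × 3600 = 7.176″.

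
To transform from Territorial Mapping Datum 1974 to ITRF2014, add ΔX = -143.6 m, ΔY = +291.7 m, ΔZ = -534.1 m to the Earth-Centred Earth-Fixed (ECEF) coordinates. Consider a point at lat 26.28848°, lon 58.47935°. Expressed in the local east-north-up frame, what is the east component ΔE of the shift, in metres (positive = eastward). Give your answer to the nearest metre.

ΔE = 275 m

The local east axis at (φ, λ) is (−sin λ, cos λ, 0), so ΔE = −sin(58.47935°)·(-143.6) + cos(58.47935°)·291.7 = 274.91 m.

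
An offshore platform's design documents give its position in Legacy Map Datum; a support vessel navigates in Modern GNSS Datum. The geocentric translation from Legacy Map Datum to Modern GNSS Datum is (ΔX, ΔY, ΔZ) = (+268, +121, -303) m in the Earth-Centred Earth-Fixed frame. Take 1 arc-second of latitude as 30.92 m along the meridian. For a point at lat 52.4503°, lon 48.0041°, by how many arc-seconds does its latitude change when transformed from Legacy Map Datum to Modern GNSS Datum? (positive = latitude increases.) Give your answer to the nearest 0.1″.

Δφ = -12.9″

sin φ = 0.792825, cos φ = 0.609449, sin λ = 0.743193, cos λ = 0.669077.
North component: ΔN = −sin φ cos λ·ΔX − sin φ sin λ·ΔY + cos φ·ΔZ = −(0.792825)(0.669077)(268) − (0.792825)(0.743193)(121) + (0.609449)(-303) = -398.12 m.
1° of latitude spans 3600 × 30.92 = 111312 m, so Δφ = -398.12 / 111312 × 3600 = -12.876″.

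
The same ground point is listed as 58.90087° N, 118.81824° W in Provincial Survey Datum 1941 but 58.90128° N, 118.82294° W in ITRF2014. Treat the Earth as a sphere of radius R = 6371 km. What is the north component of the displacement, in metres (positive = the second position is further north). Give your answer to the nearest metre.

Δφ = 58.90128° − 58.90087° = +0.00041°; Δλ = -118.82294° − -118.81824° = -0.00470°.
1° along a meridian = πR/180 = 111195 m.
ΔN = Δφ × 111195 = 45.6 m; ΔE = Δλ × 111195 × cos(58.90087°) = -0.00470 × 111195 × 0.516520 = -269.9 m.

ΔN = 46 m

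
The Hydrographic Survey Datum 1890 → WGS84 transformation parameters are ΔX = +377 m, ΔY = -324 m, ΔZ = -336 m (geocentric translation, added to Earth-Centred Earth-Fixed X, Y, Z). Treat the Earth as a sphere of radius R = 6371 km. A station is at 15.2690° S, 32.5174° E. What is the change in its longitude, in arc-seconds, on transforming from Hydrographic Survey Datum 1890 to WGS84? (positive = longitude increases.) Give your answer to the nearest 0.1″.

sin φ = -0.263351, cos φ = 0.964700, sin λ = 0.537556, cos λ = 0.843228.
East component: ΔE = −sin λ·ΔX + cos λ·ΔY = −(0.537556)(377) + (0.843228)(-324) = -475.86 m.
1° of latitude spans πR/180 = 111195 m; at latitude φ, 1° of longitude spans that × cos φ = 107269.8 m, so Δλ = -475.86 / 107269.8 × 3600 = -15.970″.

Δλ = -16.0″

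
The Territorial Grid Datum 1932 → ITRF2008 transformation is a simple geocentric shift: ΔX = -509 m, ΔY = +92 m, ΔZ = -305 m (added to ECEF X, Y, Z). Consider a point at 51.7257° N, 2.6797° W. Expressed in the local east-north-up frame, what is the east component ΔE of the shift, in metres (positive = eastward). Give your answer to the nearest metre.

ΔE = 68 m

At φ = 51.7257°, λ = -2.6797°: sin φ = 0.785054, cos φ = 0.619427, sin λ = -0.046753, cos λ = 0.998907.
ΔE = −sin λ·ΔX + cos λ·ΔY = −(-0.046753)·(-509) + (0.998907)·(92) = 68.10 m.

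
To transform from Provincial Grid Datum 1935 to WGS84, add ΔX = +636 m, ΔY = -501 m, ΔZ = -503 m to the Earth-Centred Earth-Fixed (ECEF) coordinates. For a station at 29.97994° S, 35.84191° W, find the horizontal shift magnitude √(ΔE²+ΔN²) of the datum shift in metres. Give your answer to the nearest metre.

The local east axis at (φ, λ) is (−sin λ, cos λ, 0), so ΔE = −sin(-35.84191°)·636 + cos(-35.84191°)·(-501) = -33.72 m.
The local north axis is (−sin φ cos λ, −sin φ sin λ, cos φ), giving ΔN = 257.626 + 146.592 − 435.699 = -31.48 m.
Horizontal magnitude = √(ΔE² + ΔN²) = √((-33.72)² + (-31.48)²) = 46.13 m.

46 m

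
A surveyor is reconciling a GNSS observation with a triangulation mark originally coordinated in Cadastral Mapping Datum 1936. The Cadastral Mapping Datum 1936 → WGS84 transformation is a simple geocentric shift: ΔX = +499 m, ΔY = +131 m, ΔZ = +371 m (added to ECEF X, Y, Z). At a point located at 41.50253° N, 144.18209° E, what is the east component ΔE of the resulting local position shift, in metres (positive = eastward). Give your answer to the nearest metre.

At φ = 41.50253°, λ = 144.18209°: sin φ = 0.662653, cos φ = 0.748926, sin λ = 0.585211, cos λ = -0.810881.
ΔE = −sin λ·ΔX + cos λ·ΔY = −(0.585211)·(499) + (-0.810881)·(131) = -398.25 m.

ΔE = -398 m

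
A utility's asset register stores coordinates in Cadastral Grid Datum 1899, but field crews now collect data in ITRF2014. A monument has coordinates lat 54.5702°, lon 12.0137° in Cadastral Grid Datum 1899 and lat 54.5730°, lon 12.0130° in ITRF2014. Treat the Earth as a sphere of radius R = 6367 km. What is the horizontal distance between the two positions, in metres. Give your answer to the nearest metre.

314 m

Δφ = 54.5730° − 54.5702° = +0.0028°; Δλ = 12.0130° − 12.0137° = -0.0007°.
1° along a meridian = πR/180 = 111125 m.
ΔN = Δφ × 111125 = 311.2 m; ΔE = Δλ × 111125 × cos(54.5702°) = -0.0007 × 111125 × 0.579705 = -45.1 m.
Distance = √(ΔE² + ΔN²) = √((-45.1)² + 311.2²) = 314.4 m.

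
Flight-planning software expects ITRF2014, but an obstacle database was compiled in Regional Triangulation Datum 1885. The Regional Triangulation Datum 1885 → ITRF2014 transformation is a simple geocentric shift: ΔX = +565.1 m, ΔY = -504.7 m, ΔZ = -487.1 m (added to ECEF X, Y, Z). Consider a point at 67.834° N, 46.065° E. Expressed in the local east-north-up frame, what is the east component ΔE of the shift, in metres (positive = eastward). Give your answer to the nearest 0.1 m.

At φ = 67.834°, λ = 46.065°: sin φ = 0.926095, cos φ = 0.377291, sin λ = 0.720127, cos λ = 0.693842.
ΔE = −sin λ·ΔX + cos λ·ΔY = −(0.720127)·(565.1) + (0.693842)·(-504.7) = -757.13 m.

ΔE = -757.1 m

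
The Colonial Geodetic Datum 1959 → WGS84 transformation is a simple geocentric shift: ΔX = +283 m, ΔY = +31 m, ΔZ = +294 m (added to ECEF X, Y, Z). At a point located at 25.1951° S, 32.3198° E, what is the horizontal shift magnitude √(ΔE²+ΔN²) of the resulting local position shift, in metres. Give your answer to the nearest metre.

At φ = -25.1951°, λ = 32.3198°: sin φ = -0.425702, cos φ = 0.904863, sin λ = 0.534644, cos λ = 0.845077.
ΔE = −sin λ·ΔX + cos λ·ΔY = −(0.534644)·(283) + (0.845077)·(31) = -125.11 m.
ΔN = −sin φ cos λ·ΔX − sin φ sin λ·ΔY + cos φ·ΔZ = −(-0.425702)(0.845077)(283) − (-0.425702)(0.534644)(31) + (0.904863)(294) = 374.89 m.
Horizontal magnitude = √(ΔE² + ΔN²) = √((-125.11)² + 374.89²) = 395.22 m.

395 m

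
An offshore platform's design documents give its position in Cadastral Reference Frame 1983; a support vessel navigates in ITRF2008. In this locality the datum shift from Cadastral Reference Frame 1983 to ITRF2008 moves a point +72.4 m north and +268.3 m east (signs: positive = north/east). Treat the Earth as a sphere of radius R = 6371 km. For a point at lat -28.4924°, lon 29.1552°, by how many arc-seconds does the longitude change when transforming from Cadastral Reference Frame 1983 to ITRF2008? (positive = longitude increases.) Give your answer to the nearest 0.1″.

At latitude -28.4924°, cos φ = 0.878880.
One radian of longitude at latitude φ spans R cos φ, so Δλ = ΔE / (R cos φ) = 268.3 / (6371000 × 0.878880) = 4.7916e-05 rad = 9.883″.

Δλ = 9.9″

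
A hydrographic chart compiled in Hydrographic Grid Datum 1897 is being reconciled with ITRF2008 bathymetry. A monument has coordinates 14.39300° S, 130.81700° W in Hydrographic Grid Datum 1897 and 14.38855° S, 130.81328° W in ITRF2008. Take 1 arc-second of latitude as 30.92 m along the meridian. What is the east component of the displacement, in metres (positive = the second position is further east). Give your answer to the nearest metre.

ΔE = 401 m

Δφ = -14.38855° − -14.39300° = +0.00445°; Δλ = -130.81328° − -130.81700° = +0.00372°.
1° of latitude = 3600 × 30.92 = 111312 m.
ΔN = Δφ × 111312 = 495.3 m; ΔE = Δλ × 111312 × cos(-14.39300°) = +0.00372 × 111312 × 0.968614 = 401.1 m.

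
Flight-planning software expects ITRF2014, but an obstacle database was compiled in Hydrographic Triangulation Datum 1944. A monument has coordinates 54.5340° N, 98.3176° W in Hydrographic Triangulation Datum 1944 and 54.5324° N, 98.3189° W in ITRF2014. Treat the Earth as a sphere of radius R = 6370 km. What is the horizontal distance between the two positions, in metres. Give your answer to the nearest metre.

Δφ = 54.5324° − 54.5340° = -0.0016°; Δλ = -98.3189° − -98.3176° = -0.0013°.
1° along a meridian = πR/180 = 111177 m.
ΔN = Δφ × 111177 = -177.9 m; ΔE = Δλ × 111177 × cos(54.5340°) = -0.0013 × 111177 × 0.580220 = -83.9 m.
Distance = √(ΔE² + ΔN²) = √((-83.9)² + (-177.9)²) = 196.7 m.

197 m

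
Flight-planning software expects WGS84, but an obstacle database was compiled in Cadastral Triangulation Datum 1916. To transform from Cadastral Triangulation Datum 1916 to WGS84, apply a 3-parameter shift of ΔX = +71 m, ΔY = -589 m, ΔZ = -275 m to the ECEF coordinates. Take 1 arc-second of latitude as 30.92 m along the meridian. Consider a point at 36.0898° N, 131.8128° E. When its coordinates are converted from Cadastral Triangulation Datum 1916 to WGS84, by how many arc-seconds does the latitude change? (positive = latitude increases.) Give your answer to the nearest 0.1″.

sin φ = 0.589053, cos φ = 0.808095, sin λ = 0.745327, cos λ = -0.666699.
North component: ΔN = −sin φ cos λ·ΔX − sin φ sin λ·ΔY + cos φ·ΔZ = −(0.589053)(-0.666699)(71) − (0.589053)(0.745327)(-589) + (0.808095)(-275) = 64.25 m.
1° of latitude spans 3600 × 30.92 = 111312 m, so Δφ = 64.25 / 111312 × 3600 = 2.078″.

Δφ = 2.1″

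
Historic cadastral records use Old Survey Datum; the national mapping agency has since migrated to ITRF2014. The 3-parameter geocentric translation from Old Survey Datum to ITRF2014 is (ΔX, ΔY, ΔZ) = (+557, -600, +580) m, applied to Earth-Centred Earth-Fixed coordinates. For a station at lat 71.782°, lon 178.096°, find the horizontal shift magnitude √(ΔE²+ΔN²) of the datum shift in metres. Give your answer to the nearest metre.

932 m

At φ = 71.782°, λ = 178.096°: sin φ = 0.949874, cos φ = 0.312633, sin λ = 0.033225, cos λ = -0.999448.
ΔE = −sin λ·ΔX + cos λ·ΔY = −(0.033225)·(557) + (-0.999448)·(-600) = 581.16 m.
ΔN = −sin φ cos λ·ΔX − sin φ sin λ·ΔY + cos φ·ΔZ = −(0.949874)(-0.999448)(557) − (0.949874)(0.033225)(-600) + (0.312633)(580) = 729.05 m.
Horizontal magnitude = √(ΔE² + ΔN²) = √(581.16² + 729.05²) = 932.34 m.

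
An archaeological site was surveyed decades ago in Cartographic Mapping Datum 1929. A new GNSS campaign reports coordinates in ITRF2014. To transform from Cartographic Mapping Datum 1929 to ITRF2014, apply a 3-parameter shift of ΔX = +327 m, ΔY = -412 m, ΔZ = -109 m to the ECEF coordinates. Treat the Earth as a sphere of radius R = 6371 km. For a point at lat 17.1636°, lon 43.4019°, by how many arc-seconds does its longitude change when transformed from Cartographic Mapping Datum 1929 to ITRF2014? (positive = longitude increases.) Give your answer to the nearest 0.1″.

Δλ = -17.8″

sin φ = 0.295101, cos φ = 0.955466, sin λ = 0.687112, cos λ = 0.726552.
East component: ΔE = −sin λ·ΔX + cos λ·ΔY = −(0.687112)(327) + (0.726552)(-412) = -524.02 m.
1° of latitude spans πR/180 = 111195 m; at latitude φ, 1° of longitude spans that × cos φ = 106243.0 m, so Δλ = -524.02 / 106243.0 × 3600 = -17.756″.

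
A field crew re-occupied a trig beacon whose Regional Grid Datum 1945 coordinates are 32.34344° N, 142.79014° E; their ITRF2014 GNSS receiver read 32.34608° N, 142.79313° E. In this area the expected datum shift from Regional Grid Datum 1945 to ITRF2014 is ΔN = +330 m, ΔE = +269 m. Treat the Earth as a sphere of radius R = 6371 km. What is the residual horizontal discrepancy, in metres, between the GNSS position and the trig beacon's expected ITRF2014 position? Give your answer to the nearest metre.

38 m

Observed coordinate differences: Δφ = +0.00264°, Δλ = +0.00299°.
Converting to metres (1° lat = 111195 m, cos φ = 0.844856): observed ΔN = 293.6 m, observed ΔE = 280.9 m.
Subtracting the expected shift leaves a residual of 293.6 − (330) = -36.4 m north and 280.9 − (269) = 11.9 m east.
Residual distance = √((-36.4)² + 11.9²) = 38.3 m.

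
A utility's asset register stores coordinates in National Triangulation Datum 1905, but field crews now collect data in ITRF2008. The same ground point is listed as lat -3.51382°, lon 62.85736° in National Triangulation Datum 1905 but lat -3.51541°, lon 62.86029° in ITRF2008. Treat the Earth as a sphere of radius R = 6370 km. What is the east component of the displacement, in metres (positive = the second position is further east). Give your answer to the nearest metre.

Δφ = -3.51541° − -3.51382° = -0.00159°; Δλ = 62.86029° − 62.85736° = +0.00293°.
1° along a meridian = πR/180 = 111177 m.
ΔN = Δφ × 111177 = -176.8 m; ΔE = Δλ × 111177 × cos(-3.51382°) = +0.00293 × 111177 × 0.998120 = 325.1 m.

ΔE = 325 m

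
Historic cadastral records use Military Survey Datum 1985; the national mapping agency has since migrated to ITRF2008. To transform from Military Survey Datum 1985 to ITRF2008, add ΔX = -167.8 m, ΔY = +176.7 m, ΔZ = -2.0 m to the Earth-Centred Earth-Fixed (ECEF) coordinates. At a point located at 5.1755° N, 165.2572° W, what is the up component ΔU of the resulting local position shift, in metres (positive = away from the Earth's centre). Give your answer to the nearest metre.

At φ = 5.1755°, λ = -165.2572°: sin φ = 0.090207, cos φ = 0.995923, sin λ = -0.254480, cos λ = -0.967078.
ΔU = cos φ cos λ·ΔX + cos φ sin λ·ΔY + sin φ·ΔZ = (0.995923)(-0.967078)(-167.8) + (0.995923)(-0.254480)(176.7) + (0.090207)(-2.0) = 116.65 m.

ΔU = 117 m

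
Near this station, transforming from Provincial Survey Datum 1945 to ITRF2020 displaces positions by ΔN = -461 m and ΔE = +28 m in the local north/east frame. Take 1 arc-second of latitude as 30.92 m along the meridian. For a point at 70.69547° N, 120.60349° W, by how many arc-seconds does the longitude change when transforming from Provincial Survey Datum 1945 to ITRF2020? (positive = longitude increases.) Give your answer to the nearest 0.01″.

Δλ = 2.74″

At latitude 70.69547°, cos φ = 0.330589.
1″ of longitude at this latitude = 30.92 × cos φ = 10.2218 m, so Δλ = 28.0 / 10.2218 = 2.739″.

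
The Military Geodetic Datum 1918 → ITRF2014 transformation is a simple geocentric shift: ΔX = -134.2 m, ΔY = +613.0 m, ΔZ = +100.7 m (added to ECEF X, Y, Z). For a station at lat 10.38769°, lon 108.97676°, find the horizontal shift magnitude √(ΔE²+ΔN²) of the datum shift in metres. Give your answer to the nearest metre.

74 m

The local east axis at (φ, λ) is (−sin λ, cos λ, 0), so ΔE = −sin(108.97676°)·(-134.2) + cos(108.97676°)·613.0 = -72.43 m.
The local north axis is (−sin φ cos λ, −sin φ sin λ, cos φ), giving ΔN = -7.869 − 104.522 + 99.050 = -13.34 m.
Horizontal magnitude = √(ΔE² + ΔN²) = √((-72.43)² + (-13.34)²) = 73.65 m.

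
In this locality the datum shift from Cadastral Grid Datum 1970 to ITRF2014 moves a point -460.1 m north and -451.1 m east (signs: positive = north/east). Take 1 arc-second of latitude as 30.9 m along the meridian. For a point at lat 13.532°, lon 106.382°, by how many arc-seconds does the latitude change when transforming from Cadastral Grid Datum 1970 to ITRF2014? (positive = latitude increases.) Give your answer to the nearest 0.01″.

1″ of latitude = 30.90 m, so Δφ = -460.1 / 30.90 = -14.890″.

Δφ = -14.89″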